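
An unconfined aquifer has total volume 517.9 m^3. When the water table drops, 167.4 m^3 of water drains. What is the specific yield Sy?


Specific yield Sy = Volume drained / Total volume.
Sy = 167.4 / 517.9
   = 0.3232.

0.3232


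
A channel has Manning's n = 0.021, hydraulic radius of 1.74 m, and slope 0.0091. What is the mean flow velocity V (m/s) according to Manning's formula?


Manning's equation gives V = (1/n) * R^(2/3) * S^(1/2).
First, compute R^(2/3) = 1.74^(2/3) = 1.4467.
Next, S^(1/2) = 0.0091^(1/2) = 0.095394.
Then 1/n = 1/0.021 = 47.62.
V = 47.62 * 1.4467 * 0.095394 = 6.5715 m/s.

6.5715


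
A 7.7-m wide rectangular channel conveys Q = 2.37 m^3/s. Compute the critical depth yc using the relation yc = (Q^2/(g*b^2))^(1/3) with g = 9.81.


Using yc = (Q^2 / (g * b^2))^(1/3):
Q^2 = 2.37^2 = 5.62.
g * b^2 = 9.81 * 7.7^2 = 9.81 * 59.29 = 581.63.
Q^2 / (g*b^2) = 5.62 / 581.63 = 0.0097.
yc = 0.0097^(1/3) = 0.213 m.

0.213


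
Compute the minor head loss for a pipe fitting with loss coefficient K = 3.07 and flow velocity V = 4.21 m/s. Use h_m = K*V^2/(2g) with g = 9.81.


Minor loss formula: h_m = K * V^2/(2g).
V^2 = 4.21^2 = 17.7241.
V^2/(2g) = 17.7241 / 19.62 = 0.9034 m.
h_m = 3.07 * 0.9034 = 2.7733 m.

2.7733


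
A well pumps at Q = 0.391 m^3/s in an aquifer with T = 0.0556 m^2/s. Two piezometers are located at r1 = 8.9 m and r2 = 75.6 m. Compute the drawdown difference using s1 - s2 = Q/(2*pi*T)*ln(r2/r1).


Thiem equation: s1 - s2 = Q/(2*pi*T) * ln(r2/r1).
ln(r2/r1) = ln(75.6/8.9) = 2.1394.
Q/(2*pi*T) = 0.391 / (2*pi*0.0556) = 0.391 / 0.3493 = 1.1192.
s1 - s2 = 1.1192 * 2.1394 = 2.3945 m.

2.3945


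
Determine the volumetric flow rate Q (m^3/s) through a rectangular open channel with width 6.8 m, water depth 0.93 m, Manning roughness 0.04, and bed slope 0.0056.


For a rectangular channel, the cross-sectional area A = b * y = 6.8 * 0.93 = 6.32 m^2.
The wetted perimeter P = b + 2y = 6.8 + 2*0.93 = 8.66 m.
Hydraulic radius R = A/P = 6.32/8.66 = 0.7303 m.
Velocity V = (1/n)*R^(2/3)*S^(1/2) = (1/0.04)*0.7303^(2/3)*0.0056^(1/2) = 1.5171 m/s.
Discharge Q = A * V = 6.32 * 1.5171 = 9.594 m^3/s.

9.594


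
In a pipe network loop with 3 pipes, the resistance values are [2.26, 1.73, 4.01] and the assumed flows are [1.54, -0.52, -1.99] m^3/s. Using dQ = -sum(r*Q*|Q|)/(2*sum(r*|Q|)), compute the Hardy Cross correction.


Numerator terms (r*Q*|Q|): 2.26*1.54*|1.54| = 5.3598; 1.73*-0.52*|-0.52| = -0.4678; 4.01*-1.99*|-1.99| = -15.88.
Sum of numerator = -10.988.
Denominator terms (r*|Q|): 2.26*|1.54| = 3.4804; 1.73*|-0.52| = 0.8996; 4.01*|-1.99| = 7.9799.
2 * sum of denominator = 2 * 12.3599 = 24.7198.
dQ = --10.988 / 24.7198 = 0.4445 m^3/s.

0.4445


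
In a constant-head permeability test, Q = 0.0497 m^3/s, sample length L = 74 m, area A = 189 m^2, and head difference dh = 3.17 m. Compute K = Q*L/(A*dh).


From K = Q*L / (A*dh):
Numerator: Q*L = 0.0497 * 74 = 3.6778.
Denominator: A*dh = 189 * 3.17 = 599.13.
K = 3.6778 / 599.13 = 0.006139 m/s.

0.006139


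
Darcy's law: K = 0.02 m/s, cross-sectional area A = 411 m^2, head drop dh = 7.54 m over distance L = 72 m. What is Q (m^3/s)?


Darcy's law: Q = K * A * i, where i = dh/L.
Hydraulic gradient i = 7.54 / 72 = 0.104722.
Q = 0.02 * 411 * 0.104722
  = 0.8608 m^3/s.

0.8608


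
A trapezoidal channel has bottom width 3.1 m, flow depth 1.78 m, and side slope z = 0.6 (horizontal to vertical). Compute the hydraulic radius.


For a trapezoidal section with side slope z:
A = (b + z*y)*y = (3.1 + 0.6*1.78)*1.78 = 7.419 m^2.
P = b + 2*y*sqrt(1 + z^2) = 3.1 + 2*1.78*sqrt(1 + 0.6^2) = 7.252 m.
R = A/P = 7.419 / 7.252 = 1.0231 m.

1.0231


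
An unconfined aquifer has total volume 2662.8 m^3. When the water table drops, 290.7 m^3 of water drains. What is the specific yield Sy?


Specific yield Sy = Volume drained / Total volume.
Sy = 290.7 / 2662.8
   = 0.1092.

0.1092


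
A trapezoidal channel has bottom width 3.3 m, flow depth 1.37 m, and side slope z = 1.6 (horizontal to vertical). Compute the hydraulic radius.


For a trapezoidal section with side slope z:
A = (b + z*y)*y = (3.3 + 1.6*1.37)*1.37 = 7.524 m^2.
P = b + 2*y*sqrt(1 + z^2) = 3.3 + 2*1.37*sqrt(1 + 1.6^2) = 8.47 m.
R = A/P = 7.524 / 8.47 = 0.8883 m.

0.8883


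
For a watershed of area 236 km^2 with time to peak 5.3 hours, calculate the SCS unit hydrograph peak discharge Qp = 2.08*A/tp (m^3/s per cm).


SCS formula: Qp = 2.08 * A / tp.
Qp = 2.08 * 236 / 5.3
   = 490.88 / 5.3
   = 92.62 m^3/s per cm.

92.62


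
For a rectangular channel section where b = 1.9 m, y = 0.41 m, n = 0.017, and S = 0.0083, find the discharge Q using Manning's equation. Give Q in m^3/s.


For a rectangular channel, the cross-sectional area A = b * y = 1.9 * 0.41 = 0.78 m^2.
The wetted perimeter P = b + 2y = 1.9 + 2*0.41 = 2.72 m.
Hydraulic radius R = A/P = 0.78/2.72 = 0.2864 m.
Velocity V = (1/n)*R^(2/3)*S^(1/2) = (1/0.017)*0.2864^(2/3)*0.0083^(1/2) = 2.3285 m/s.
Discharge Q = A * V = 0.78 * 2.3285 = 1.814 m^3/s.

1.814


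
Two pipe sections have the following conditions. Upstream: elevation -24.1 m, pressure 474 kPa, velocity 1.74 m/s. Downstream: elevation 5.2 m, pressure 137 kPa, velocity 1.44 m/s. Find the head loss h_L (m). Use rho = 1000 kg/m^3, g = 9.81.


Total head at each section: H = z + p/(rho*g) + V^2/(2g).
H1 = -24.1 + 474*1000/(1000*9.81) + 1.74^2/(2*9.81)
   = -24.1 + 48.318 + 0.1543
   = 24.372 m.
H2 = 5.2 + 137*1000/(1000*9.81) + 1.44^2/(2*9.81)
   = 5.2 + 13.965 + 0.1057
   = 19.271 m.
h_L = H1 - H2 = 24.372 - 19.271 = 5.101 m.

5.101


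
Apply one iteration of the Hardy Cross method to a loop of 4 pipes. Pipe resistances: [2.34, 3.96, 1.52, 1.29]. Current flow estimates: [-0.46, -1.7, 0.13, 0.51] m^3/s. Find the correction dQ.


Numerator terms (r*Q*|Q|): 2.34*-0.46*|-0.46| = -0.4951; 3.96*-1.7*|-1.7| = -11.4444; 1.52*0.13*|0.13| = 0.0257; 1.29*0.51*|0.51| = 0.3355.
Sum of numerator = -11.5783.
Denominator terms (r*|Q|): 2.34*|-0.46| = 1.0764; 3.96*|-1.7| = 6.732; 1.52*|0.13| = 0.1976; 1.29*|0.51| = 0.6579.
2 * sum of denominator = 2 * 8.6639 = 17.3278.
dQ = --11.5783 / 17.3278 = 0.6682 m^3/s.

0.6682


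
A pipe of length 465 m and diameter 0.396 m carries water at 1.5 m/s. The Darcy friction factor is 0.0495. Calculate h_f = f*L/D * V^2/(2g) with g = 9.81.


Darcy-Weisbach equation: h_f = f * (L/D) * V^2/(2g).
f * L/D = 0.0495 * 465/0.396 = 58.125.
V^2/(2g) = 1.5^2 / (2*9.81) = 2.25 / 19.62 = 0.1147 m.
h_f = 58.125 * 0.1147 = 6.666 m.

6.666


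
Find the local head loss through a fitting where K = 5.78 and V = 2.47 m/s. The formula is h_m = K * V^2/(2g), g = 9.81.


Minor loss formula: h_m = K * V^2/(2g).
V^2 = 2.47^2 = 6.1009.
V^2/(2g) = 6.1009 / 19.62 = 0.311 m.
h_m = 5.78 * 0.311 = 1.7973 m.

1.7973


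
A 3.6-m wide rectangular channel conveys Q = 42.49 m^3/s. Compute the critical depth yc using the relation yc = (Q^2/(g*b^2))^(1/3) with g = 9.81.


Using yc = (Q^2 / (g * b^2))^(1/3):
Q^2 = 42.49^2 = 1805.4.
g * b^2 = 9.81 * 3.6^2 = 9.81 * 12.96 = 127.14.
Q^2 / (g*b^2) = 1805.4 / 127.14 = 14.2001.
yc = 14.2001^(1/3) = 2.4216 m.

2.4216


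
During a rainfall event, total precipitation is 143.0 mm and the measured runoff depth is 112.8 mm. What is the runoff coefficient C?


The runoff coefficient C = runoff depth / rainfall depth.
C = 112.8 / 143.0
  = 0.7888.

0.7888


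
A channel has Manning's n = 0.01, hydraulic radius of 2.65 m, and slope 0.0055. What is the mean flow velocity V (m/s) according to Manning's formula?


Manning's equation gives V = (1/n) * R^(2/3) * S^(1/2).
First, compute R^(2/3) = 2.65^(2/3) = 1.915.
Next, S^(1/2) = 0.0055^(1/2) = 0.074162.
Then 1/n = 1/0.01 = 100.0.
V = 100.0 * 1.915 * 0.074162 = 14.2019 m/s.

14.2019


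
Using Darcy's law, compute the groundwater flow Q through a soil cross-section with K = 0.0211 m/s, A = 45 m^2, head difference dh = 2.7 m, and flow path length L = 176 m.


Darcy's law: Q = K * A * i, where i = dh/L.
Hydraulic gradient i = 2.7 / 176 = 0.015341.
Q = 0.0211 * 45 * 0.015341
  = 0.0146 m^3/s.

0.0146


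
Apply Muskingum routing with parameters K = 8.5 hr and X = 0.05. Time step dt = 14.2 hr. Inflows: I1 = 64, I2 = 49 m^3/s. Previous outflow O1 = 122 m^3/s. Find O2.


Muskingum coefficients:
denom = 2*K*(1-X) + dt = 2*8.5*(1-0.05) + 14.2 = 30.35.
C0 = (dt - 2*K*X)/denom = (14.2 - 2*8.5*0.05)/30.35 = 0.4399.
C1 = (dt + 2*K*X)/denom = (14.2 + 2*8.5*0.05)/30.35 = 0.4959.
C2 = (2*K*(1-X) - dt)/denom = 0.0643.
O2 = C0*I2 + C1*I1 + C2*O1
   = 0.4399*49 + 0.4959*64 + 0.0643*122
   = 61.13 m^3/s.

61.13


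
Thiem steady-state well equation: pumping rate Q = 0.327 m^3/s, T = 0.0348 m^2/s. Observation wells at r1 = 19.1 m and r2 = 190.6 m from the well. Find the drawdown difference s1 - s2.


Thiem equation: s1 - s2 = Q/(2*pi*T) * ln(r2/r1).
ln(r2/r1) = ln(190.6/19.1) = 2.3005.
Q/(2*pi*T) = 0.327 / (2*pi*0.0348) = 0.327 / 0.2187 = 1.4955.
s1 - s2 = 1.4955 * 2.3005 = 3.4404 m.

3.4404


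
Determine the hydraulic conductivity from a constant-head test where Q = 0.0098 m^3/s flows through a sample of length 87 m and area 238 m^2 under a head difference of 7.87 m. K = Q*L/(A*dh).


From K = Q*L / (A*dh):
Numerator: Q*L = 0.0098 * 87 = 0.8526.
Denominator: A*dh = 238 * 7.87 = 1873.06.
K = 0.8526 / 1873.06 = 0.000455 m/s.

0.000455


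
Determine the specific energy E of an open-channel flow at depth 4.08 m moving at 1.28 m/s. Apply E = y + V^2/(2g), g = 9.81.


Specific energy E = y + V^2/(2g).
Velocity head = V^2/(2g) = 1.28^2 / (2*9.81) = 1.6384 / 19.62 = 0.0835 m.
E = 4.08 + 0.0835 = 4.1635 m.

4.1635


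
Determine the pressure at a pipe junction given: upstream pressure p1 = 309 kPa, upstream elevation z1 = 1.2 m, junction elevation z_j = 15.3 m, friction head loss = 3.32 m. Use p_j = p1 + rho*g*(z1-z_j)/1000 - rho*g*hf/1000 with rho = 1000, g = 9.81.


Junction pressure: p_j = p1 + rho*g*(z1 - z_j)/1000 - rho*g*hf/1000.
Elevation term = 1000*9.81*(1.2 - 15.3)/1000 = -138.321 kPa.
Friction term = 1000*9.81*3.32/1000 = 32.569 kPa.
p_j = 309 + -138.321 - 32.569 = 138.11 kPa.

138.11


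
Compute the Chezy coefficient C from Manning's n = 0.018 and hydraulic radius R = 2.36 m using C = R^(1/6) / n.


The Chezy coefficient relates to Manning's n through C = R^(1/6) / n.
R^(1/6) = 2.36^(1/6) = 1.153857.
C = 1.153857 / 0.018 = 64.1 m^(1/2)/s.

64.1


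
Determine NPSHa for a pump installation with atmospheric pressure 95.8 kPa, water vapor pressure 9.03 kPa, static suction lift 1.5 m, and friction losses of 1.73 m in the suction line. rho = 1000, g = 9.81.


NPSHa = p_atm/(rho*g) - z_s - hf_s - p_vap/(rho*g).
p_atm/(rho*g) = 95.8*1000 / (1000*9.81) = 9.766 m.
p_vap/(rho*g) = 9.03*1000 / (1000*9.81) = 0.92 m.
NPSHa = 9.766 - 1.5 - 1.73 - 0.92
      = 5.62 m.

5.62


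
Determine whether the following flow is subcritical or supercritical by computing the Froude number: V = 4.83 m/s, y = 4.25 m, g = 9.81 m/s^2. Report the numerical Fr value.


The Froude number is defined as Fr = V / sqrt(g*y).
g*y = 9.81 * 4.25 = 41.6925.
sqrt(g*y) = sqrt(41.6925) = 6.457.
Fr = 4.83 / 6.457 = 0.748.
Since Fr < 1, the flow is subcritical.

0.748


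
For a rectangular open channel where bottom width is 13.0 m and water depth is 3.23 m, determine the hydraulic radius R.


For a rectangular section:
Flow area A = b * y = 13.0 * 3.23 = 41.99 m^2.
Wetted perimeter P = b + 2y = 13.0 + 2*3.23 = 19.46 m.
Hydraulic radius R = A/P = 41.99 / 19.46 = 2.1578 m.

2.1578


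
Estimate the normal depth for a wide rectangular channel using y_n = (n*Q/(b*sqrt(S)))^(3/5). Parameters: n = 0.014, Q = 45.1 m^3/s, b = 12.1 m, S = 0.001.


We use the wide-channel approximation y_n = (n*Q/(b*sqrt(S)))^(3/5).
sqrt(S) = sqrt(0.001) = 0.031623.
Numerator: n*Q = 0.014 * 45.1 = 0.6314.
Denominator: b*sqrt(S) = 12.1 * 0.031623 = 0.382638.
arg = 1.6501.
y_n = 1.6501^(3/5) = 1.3506 m.

1.3506


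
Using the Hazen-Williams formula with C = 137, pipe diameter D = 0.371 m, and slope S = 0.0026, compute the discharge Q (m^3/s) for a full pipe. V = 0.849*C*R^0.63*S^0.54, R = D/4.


For a full circular pipe, R = D/4 = 0.371/4 = 0.0927 m.
V = 0.849 * 137 * 0.0927^0.63 * 0.0026^0.54
  = 0.849 * 137 * 0.223567 * 0.040187
  = 1.045 m/s.
Pipe area A = pi*D^2/4 = pi*0.371^2/4 = 0.1081 m^2.
Q = A * V = 0.1081 * 1.045 = 0.113 m^3/s.

0.113


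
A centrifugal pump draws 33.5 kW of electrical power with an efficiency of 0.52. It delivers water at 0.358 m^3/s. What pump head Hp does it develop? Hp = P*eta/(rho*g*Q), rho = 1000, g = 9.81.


Pump head formula: Hp = P * eta / (rho * g * Q).
Numerator: P * eta = 33.5 * 1000 * 0.52 = 17420.0 W.
Denominator: rho * g * Q = 1000 * 9.81 * 0.358 = 3511.98.
Hp = 17420.0 / 3511.98 = 4.96 m.

4.96


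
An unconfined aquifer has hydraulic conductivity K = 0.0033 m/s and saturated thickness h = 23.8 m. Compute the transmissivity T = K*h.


Transmissivity is defined as T = K * h.
T = 0.0033 * 23.8
  = 0.0785 m^2/s.

0.0785


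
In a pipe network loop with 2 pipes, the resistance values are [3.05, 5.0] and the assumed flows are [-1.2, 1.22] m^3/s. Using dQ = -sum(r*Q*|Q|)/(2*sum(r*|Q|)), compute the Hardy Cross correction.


Numerator terms (r*Q*|Q|): 3.05*-1.2*|-1.2| = -4.392; 5.0*1.22*|1.22| = 7.442.
Sum of numerator = 3.05.
Denominator terms (r*|Q|): 3.05*|-1.2| = 3.66; 5.0*|1.22| = 6.1.
2 * sum of denominator = 2 * 9.76 = 19.52.
dQ = -3.05 / 19.52 = -0.1562 m^3/s.

-0.1562


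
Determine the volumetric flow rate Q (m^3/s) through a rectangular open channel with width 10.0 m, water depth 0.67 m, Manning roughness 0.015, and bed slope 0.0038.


For a rectangular channel, the cross-sectional area A = b * y = 10.0 * 0.67 = 6.7 m^2.
The wetted perimeter P = b + 2y = 10.0 + 2*0.67 = 11.34 m.
Hydraulic radius R = A/P = 6.7/11.34 = 0.5908 m.
Velocity V = (1/n)*R^(2/3)*S^(1/2) = (1/0.015)*0.5908^(2/3)*0.0038^(1/2) = 2.8936 m/s.
Discharge Q = A * V = 6.7 * 2.8936 = 19.387 m^3/s.

19.387


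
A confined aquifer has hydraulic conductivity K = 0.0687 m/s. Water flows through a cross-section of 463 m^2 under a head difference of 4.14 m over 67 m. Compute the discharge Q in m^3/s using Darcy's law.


Darcy's law: Q = K * A * i, where i = dh/L.
Hydraulic gradient i = 4.14 / 67 = 0.061791.
Q = 0.0687 * 463 * 0.061791
  = 1.9655 m^3/s.

1.9655


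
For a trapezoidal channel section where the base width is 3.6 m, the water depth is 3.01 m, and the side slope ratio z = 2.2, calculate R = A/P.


For a trapezoidal section with side slope z:
A = (b + z*y)*y = (3.6 + 2.2*3.01)*3.01 = 30.768 m^2.
P = b + 2*y*sqrt(1 + z^2) = 3.6 + 2*3.01*sqrt(1 + 2.2^2) = 18.148 m.
R = A/P = 30.768 / 18.148 = 1.6954 m.

1.6954


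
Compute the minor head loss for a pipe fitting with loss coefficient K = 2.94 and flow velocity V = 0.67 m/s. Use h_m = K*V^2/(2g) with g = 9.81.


Minor loss formula: h_m = K * V^2/(2g).
V^2 = 0.67^2 = 0.4489.
V^2/(2g) = 0.4489 / 19.62 = 0.0229 m.
h_m = 2.94 * 0.0229 = 0.0673 m.

0.0673


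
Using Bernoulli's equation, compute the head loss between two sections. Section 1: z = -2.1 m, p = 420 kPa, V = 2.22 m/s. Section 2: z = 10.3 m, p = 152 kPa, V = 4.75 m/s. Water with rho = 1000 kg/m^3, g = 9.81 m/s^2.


Total head at each section: H = z + p/(rho*g) + V^2/(2g).
H1 = -2.1 + 420*1000/(1000*9.81) + 2.22^2/(2*9.81)
   = -2.1 + 42.813 + 0.2512
   = 40.965 m.
H2 = 10.3 + 152*1000/(1000*9.81) + 4.75^2/(2*9.81)
   = 10.3 + 15.494 + 1.15
   = 26.944 m.
h_L = H1 - H2 = 40.965 - 26.944 = 14.02 m.

14.02


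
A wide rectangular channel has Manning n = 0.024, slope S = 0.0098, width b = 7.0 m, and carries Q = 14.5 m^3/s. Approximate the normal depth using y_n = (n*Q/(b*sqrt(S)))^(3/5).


We use the wide-channel approximation y_n = (n*Q/(b*sqrt(S)))^(3/5).
sqrt(S) = sqrt(0.0098) = 0.098995.
Numerator: n*Q = 0.024 * 14.5 = 0.348.
Denominator: b*sqrt(S) = 7.0 * 0.098995 = 0.692965.
arg = 0.5022.
y_n = 0.5022^(3/5) = 0.6615 m.

0.6615


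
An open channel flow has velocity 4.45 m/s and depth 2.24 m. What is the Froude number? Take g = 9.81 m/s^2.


The Froude number is defined as Fr = V / sqrt(g*y).
g*y = 9.81 * 2.24 = 21.9744.
sqrt(g*y) = sqrt(21.9744) = 4.6877.
Fr = 4.45 / 4.6877 = 0.9493.

0.9493


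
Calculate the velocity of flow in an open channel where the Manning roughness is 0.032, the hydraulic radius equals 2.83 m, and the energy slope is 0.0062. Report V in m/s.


Manning's equation gives V = (1/n) * R^(2/3) * S^(1/2).
First, compute R^(2/3) = 2.83^(2/3) = 2.0007.
Next, S^(1/2) = 0.0062^(1/2) = 0.07874.
Then 1/n = 1/0.032 = 31.25.
V = 31.25 * 2.0007 * 0.07874 = 4.9231 m/s.

4.9231


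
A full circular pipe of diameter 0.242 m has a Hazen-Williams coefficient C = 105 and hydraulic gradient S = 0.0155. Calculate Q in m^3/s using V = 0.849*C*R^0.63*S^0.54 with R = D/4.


For a full circular pipe, R = D/4 = 0.242/4 = 0.0605 m.
V = 0.849 * 105 * 0.0605^0.63 * 0.0155^0.54
  = 0.849 * 105 * 0.170807 * 0.105385
  = 1.6047 m/s.
Pipe area A = pi*D^2/4 = pi*0.242^2/4 = 0.046 m^2.
Q = A * V = 0.046 * 1.6047 = 0.0738 m^3/s.

0.0738


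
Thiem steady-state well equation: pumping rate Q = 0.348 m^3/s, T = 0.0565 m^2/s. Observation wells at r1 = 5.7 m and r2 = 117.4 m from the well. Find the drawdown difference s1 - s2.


Thiem equation: s1 - s2 = Q/(2*pi*T) * ln(r2/r1).
ln(r2/r1) = ln(117.4/5.7) = 3.0251.
Q/(2*pi*T) = 0.348 / (2*pi*0.0565) = 0.348 / 0.355 = 0.9803.
s1 - s2 = 0.9803 * 3.0251 = 2.9655 m.

2.9655


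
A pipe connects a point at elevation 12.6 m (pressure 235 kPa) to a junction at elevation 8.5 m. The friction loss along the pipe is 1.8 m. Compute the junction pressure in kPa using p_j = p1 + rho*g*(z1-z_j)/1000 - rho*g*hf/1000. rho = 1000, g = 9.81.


Junction pressure: p_j = p1 + rho*g*(z1 - z_j)/1000 - rho*g*hf/1000.
Elevation term = 1000*9.81*(12.6 - 8.5)/1000 = 40.221 kPa.
Friction term = 1000*9.81*1.8/1000 = 17.658 kPa.
p_j = 235 + 40.221 - 17.658 = 257.56 kPa.

257.56


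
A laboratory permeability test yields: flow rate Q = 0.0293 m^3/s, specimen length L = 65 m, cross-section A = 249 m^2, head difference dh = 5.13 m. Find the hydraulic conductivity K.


From K = Q*L / (A*dh):
Numerator: Q*L = 0.0293 * 65 = 1.9045.
Denominator: A*dh = 249 * 5.13 = 1277.37.
K = 1.9045 / 1277.37 = 0.001491 m/s.

0.001491


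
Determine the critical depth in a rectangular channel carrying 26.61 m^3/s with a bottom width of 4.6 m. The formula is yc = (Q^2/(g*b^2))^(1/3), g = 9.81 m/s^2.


Using yc = (Q^2 / (g * b^2))^(1/3):
Q^2 = 26.61^2 = 708.09.
g * b^2 = 9.81 * 4.6^2 = 9.81 * 21.16 = 207.58.
Q^2 / (g*b^2) = 708.09 / 207.58 = 3.4112.
yc = 3.4112^(1/3) = 1.5053 m.

1.5053


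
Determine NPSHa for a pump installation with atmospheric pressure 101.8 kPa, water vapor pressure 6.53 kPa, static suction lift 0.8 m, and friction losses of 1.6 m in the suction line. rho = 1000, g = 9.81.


NPSHa = p_atm/(rho*g) - z_s - hf_s - p_vap/(rho*g).
p_atm/(rho*g) = 101.8*1000 / (1000*9.81) = 10.377 m.
p_vap/(rho*g) = 6.53*1000 / (1000*9.81) = 0.666 m.
NPSHa = 10.377 - 0.8 - 1.6 - 0.666
      = 7.31 m.

7.31


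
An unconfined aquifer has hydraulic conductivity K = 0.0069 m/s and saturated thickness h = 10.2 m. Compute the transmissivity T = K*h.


Transmissivity is defined as T = K * h.
T = 0.0069 * 10.2
  = 0.0704 m^2/s.

0.0704


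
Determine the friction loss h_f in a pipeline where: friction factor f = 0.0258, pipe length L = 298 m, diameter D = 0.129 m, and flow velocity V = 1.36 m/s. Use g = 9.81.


Darcy-Weisbach equation: h_f = f * (L/D) * V^2/(2g).
f * L/D = 0.0258 * 298/0.129 = 59.6.
V^2/(2g) = 1.36^2 / (2*9.81) = 1.8496 / 19.62 = 0.0943 m.
h_f = 59.6 * 0.0943 = 5.619 m.

5.619


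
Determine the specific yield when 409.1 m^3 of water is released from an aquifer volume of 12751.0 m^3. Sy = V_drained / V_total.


Specific yield Sy = Volume drained / Total volume.
Sy = 409.1 / 12751.0
   = 0.0321.

0.0321


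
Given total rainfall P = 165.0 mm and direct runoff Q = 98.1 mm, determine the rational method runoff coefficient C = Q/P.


The runoff coefficient C = runoff depth / rainfall depth.
C = 98.1 / 165.0
  = 0.5945.

0.5945


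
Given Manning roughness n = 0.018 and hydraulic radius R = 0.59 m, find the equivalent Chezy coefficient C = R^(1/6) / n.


The Chezy coefficient relates to Manning's n through C = R^(1/6) / n.
R^(1/6) = 0.59^(1/6) = 0.915817.
C = 0.915817 / 0.018 = 50.88 m^(1/2)/s.

50.88


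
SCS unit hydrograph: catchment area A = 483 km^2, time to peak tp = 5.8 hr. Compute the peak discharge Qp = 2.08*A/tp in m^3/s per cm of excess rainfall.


SCS formula: Qp = 2.08 * A / tp.
Qp = 2.08 * 483 / 5.8
   = 1004.64 / 5.8
   = 173.21 m^3/s per cm.

173.21


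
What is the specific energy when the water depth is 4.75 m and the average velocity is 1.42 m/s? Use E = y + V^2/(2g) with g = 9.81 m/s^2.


Specific energy E = y + V^2/(2g).
Velocity head = V^2/(2g) = 1.42^2 / (2*9.81) = 2.0164 / 19.62 = 0.1028 m.
E = 4.75 + 0.1028 = 4.8528 m.

4.8528


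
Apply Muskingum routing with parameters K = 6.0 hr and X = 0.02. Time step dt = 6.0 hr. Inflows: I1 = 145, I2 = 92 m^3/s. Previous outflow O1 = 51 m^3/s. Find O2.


Muskingum coefficients:
denom = 2*K*(1-X) + dt = 2*6.0*(1-0.02) + 6.0 = 17.76.
C0 = (dt - 2*K*X)/denom = (6.0 - 2*6.0*0.02)/17.76 = 0.3243.
C1 = (dt + 2*K*X)/denom = (6.0 + 2*6.0*0.02)/17.76 = 0.3514.
C2 = (2*K*(1-X) - dt)/denom = 0.3243.
O2 = C0*I2 + C1*I1 + C2*O1
   = 0.3243*92 + 0.3514*145 + 0.3243*51
   = 97.32 m^3/s.

97.32


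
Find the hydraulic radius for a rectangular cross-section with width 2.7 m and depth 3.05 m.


For a rectangular section:
Flow area A = b * y = 2.7 * 3.05 = 8.23 m^2.
Wetted perimeter P = b + 2y = 2.7 + 2*3.05 = 8.8 m.
Hydraulic radius R = A/P = 8.23 / 8.8 = 0.9358 m.

0.9358


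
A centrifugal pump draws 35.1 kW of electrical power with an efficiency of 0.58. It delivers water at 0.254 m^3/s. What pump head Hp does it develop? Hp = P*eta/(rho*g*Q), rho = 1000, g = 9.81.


Pump head formula: Hp = P * eta / (rho * g * Q).
Numerator: P * eta = 35.1 * 1000 * 0.58 = 20358.0 W.
Denominator: rho * g * Q = 1000 * 9.81 * 0.254 = 2491.74.
Hp = 20358.0 / 2491.74 = 8.17 m.

8.17


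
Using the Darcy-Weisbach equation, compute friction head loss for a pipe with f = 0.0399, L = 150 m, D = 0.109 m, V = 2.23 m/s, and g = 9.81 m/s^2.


Darcy-Weisbach equation: h_f = f * (L/D) * V^2/(2g).
f * L/D = 0.0399 * 150/0.109 = 54.9083.
V^2/(2g) = 2.23^2 / (2*9.81) = 4.9729 / 19.62 = 0.2535 m.
h_f = 54.9083 * 0.2535 = 13.917 m.

13.917


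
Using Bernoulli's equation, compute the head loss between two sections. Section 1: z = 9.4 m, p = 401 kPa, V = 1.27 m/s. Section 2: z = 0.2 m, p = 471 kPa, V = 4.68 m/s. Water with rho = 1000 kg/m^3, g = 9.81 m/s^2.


Total head at each section: H = z + p/(rho*g) + V^2/(2g).
H1 = 9.4 + 401*1000/(1000*9.81) + 1.27^2/(2*9.81)
   = 9.4 + 40.877 + 0.0822
   = 50.359 m.
H2 = 0.2 + 471*1000/(1000*9.81) + 4.68^2/(2*9.81)
   = 0.2 + 48.012 + 1.1163
   = 49.329 m.
h_L = H1 - H2 = 50.359 - 49.329 = 1.03 m.

1.03


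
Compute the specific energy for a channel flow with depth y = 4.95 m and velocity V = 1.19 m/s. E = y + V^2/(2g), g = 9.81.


Specific energy E = y + V^2/(2g).
Velocity head = V^2/(2g) = 1.19^2 / (2*9.81) = 1.4161 / 19.62 = 0.0722 m.
E = 4.95 + 0.0722 = 5.0222 m.

5.0222


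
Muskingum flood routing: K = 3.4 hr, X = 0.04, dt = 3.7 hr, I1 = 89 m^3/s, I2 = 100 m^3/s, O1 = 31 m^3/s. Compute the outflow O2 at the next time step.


Muskingum coefficients:
denom = 2*K*(1-X) + dt = 2*3.4*(1-0.04) + 3.7 = 10.228.
C0 = (dt - 2*K*X)/denom = (3.7 - 2*3.4*0.04)/10.228 = 0.3352.
C1 = (dt + 2*K*X)/denom = (3.7 + 2*3.4*0.04)/10.228 = 0.3883.
C2 = (2*K*(1-X) - dt)/denom = 0.2765.
O2 = C0*I2 + C1*I1 + C2*O1
   = 0.3352*100 + 0.3883*89 + 0.2765*31
   = 76.65 m^3/s.

76.65


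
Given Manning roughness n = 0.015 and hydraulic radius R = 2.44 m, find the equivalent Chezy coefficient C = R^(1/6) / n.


The Chezy coefficient relates to Manning's n through C = R^(1/6) / n.
R^(1/6) = 2.44^(1/6) = 1.160286.
C = 1.160286 / 0.015 = 77.35 m^(1/2)/s.

77.35


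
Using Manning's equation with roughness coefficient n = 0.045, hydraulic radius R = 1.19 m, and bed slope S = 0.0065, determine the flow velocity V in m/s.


Manning's equation gives V = (1/n) * R^(2/3) * S^(1/2).
First, compute R^(2/3) = 1.19^(2/3) = 1.123.
Next, S^(1/2) = 0.0065^(1/2) = 0.080623.
Then 1/n = 1/0.045 = 22.22.
V = 22.22 * 1.123 * 0.080623 = 2.0119 m/s.

2.0119


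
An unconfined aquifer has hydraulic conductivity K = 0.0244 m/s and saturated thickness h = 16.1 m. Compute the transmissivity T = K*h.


Transmissivity is defined as T = K * h.
T = 0.0244 * 16.1
  = 0.3928 m^2/s.

0.3928


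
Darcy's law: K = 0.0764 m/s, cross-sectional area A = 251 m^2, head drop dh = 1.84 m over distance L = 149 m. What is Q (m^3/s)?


Darcy's law: Q = K * A * i, where i = dh/L.
Hydraulic gradient i = 1.84 / 149 = 0.012349.
Q = 0.0764 * 251 * 0.012349
  = 0.2368 m^3/s.

0.2368


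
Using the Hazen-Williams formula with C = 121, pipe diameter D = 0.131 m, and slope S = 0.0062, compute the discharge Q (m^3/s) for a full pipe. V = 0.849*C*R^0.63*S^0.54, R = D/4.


For a full circular pipe, R = D/4 = 0.131/4 = 0.0328 m.
V = 0.849 * 121 * 0.0328^0.63 * 0.0062^0.54
  = 0.849 * 121 * 0.116033 * 0.064253
  = 0.7659 m/s.
Pipe area A = pi*D^2/4 = pi*0.131^2/4 = 0.0135 m^2.
Q = A * V = 0.0135 * 0.7659 = 0.0103 m^3/s.

0.0103


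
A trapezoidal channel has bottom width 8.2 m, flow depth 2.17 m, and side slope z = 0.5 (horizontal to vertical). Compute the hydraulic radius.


For a trapezoidal section with side slope z:
A = (b + z*y)*y = (8.2 + 0.5*2.17)*2.17 = 20.148 m^2.
P = b + 2*y*sqrt(1 + z^2) = 8.2 + 2*2.17*sqrt(1 + 0.5^2) = 13.052 m.
R = A/P = 20.148 / 13.052 = 1.5437 m.

1.5437


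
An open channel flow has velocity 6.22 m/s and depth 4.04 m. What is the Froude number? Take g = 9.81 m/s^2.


The Froude number is defined as Fr = V / sqrt(g*y).
g*y = 9.81 * 4.04 = 39.6324.
sqrt(g*y) = sqrt(39.6324) = 6.2954.
Fr = 6.22 / 6.2954 = 0.988.

0.988


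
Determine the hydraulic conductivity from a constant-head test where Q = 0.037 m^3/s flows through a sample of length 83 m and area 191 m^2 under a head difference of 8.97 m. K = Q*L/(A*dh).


From K = Q*L / (A*dh):
Numerator: Q*L = 0.037 * 83 = 3.071.
Denominator: A*dh = 191 * 8.97 = 1713.27.
K = 3.071 / 1713.27 = 0.001792 m/s.

0.001792


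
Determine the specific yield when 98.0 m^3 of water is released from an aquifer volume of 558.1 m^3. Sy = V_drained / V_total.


Specific yield Sy = Volume drained / Total volume.
Sy = 98.0 / 558.1
   = 0.1756.

0.1756


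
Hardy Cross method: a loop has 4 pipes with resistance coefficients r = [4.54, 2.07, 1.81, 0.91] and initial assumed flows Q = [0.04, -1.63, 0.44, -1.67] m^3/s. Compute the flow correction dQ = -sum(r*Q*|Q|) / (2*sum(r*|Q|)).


Numerator terms (r*Q*|Q|): 4.54*0.04*|0.04| = 0.0073; 2.07*-1.63*|-1.63| = -5.4998; 1.81*0.44*|0.44| = 0.3504; 0.91*-1.67*|-1.67| = -2.5379.
Sum of numerator = -7.68.
Denominator terms (r*|Q|): 4.54*|0.04| = 0.1816; 2.07*|-1.63| = 3.3741; 1.81*|0.44| = 0.7964; 0.91*|-1.67| = 1.5197.
2 * sum of denominator = 2 * 5.8718 = 11.7436.
dQ = --7.68 / 11.7436 = 0.654 m^3/s.

0.654


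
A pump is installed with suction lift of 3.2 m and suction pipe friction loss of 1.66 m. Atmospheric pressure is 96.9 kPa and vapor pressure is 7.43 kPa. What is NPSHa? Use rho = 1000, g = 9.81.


NPSHa = p_atm/(rho*g) - z_s - hf_s - p_vap/(rho*g).
p_atm/(rho*g) = 96.9*1000 / (1000*9.81) = 9.878 m.
p_vap/(rho*g) = 7.43*1000 / (1000*9.81) = 0.757 m.
NPSHa = 9.878 - 3.2 - 1.66 - 0.757
      = 4.26 m.

4.26


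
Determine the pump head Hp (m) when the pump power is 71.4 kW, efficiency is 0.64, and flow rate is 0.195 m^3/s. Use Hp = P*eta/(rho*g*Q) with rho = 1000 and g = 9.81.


Pump head formula: Hp = P * eta / (rho * g * Q).
Numerator: P * eta = 71.4 * 1000 * 0.64 = 45696.0 W.
Denominator: rho * g * Q = 1000 * 9.81 * 0.195 = 1912.95.
Hp = 45696.0 / 1912.95 = 23.89 m.

23.89


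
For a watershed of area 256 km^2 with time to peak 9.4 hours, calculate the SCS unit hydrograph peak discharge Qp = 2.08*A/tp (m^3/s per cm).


SCS formula: Qp = 2.08 * A / tp.
Qp = 2.08 * 256 / 9.4
   = 532.48 / 9.4
   = 56.65 m^3/s per cm.

56.65


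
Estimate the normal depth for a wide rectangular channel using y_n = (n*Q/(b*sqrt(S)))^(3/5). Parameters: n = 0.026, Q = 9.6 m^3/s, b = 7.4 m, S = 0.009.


We use the wide-channel approximation y_n = (n*Q/(b*sqrt(S)))^(3/5).
sqrt(S) = sqrt(0.009) = 0.094868.
Numerator: n*Q = 0.026 * 9.6 = 0.2496.
Denominator: b*sqrt(S) = 7.4 * 0.094868 = 0.702023.
arg = 0.3555.
y_n = 0.3555^(3/5) = 0.5377 m.

0.5377


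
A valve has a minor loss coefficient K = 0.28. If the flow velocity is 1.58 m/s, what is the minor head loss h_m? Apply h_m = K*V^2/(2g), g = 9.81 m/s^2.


Minor loss formula: h_m = K * V^2/(2g).
V^2 = 1.58^2 = 2.4964.
V^2/(2g) = 2.4964 / 19.62 = 0.1272 m.
h_m = 0.28 * 0.1272 = 0.0356 m.

0.0356


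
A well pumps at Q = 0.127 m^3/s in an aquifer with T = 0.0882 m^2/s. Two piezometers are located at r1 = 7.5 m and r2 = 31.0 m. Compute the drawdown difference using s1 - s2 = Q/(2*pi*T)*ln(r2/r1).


Thiem equation: s1 - s2 = Q/(2*pi*T) * ln(r2/r1).
ln(r2/r1) = ln(31.0/7.5) = 1.4191.
Q/(2*pi*T) = 0.127 / (2*pi*0.0882) = 0.127 / 0.5542 = 0.2292.
s1 - s2 = 0.2292 * 1.4191 = 0.3252 m.

0.3252


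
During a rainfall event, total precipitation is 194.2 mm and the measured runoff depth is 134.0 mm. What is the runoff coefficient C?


The runoff coefficient C = runoff depth / rainfall depth.
C = 134.0 / 194.2
  = 0.69.

0.69


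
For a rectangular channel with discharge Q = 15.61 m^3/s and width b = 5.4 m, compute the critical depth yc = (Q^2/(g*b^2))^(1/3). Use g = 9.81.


Using yc = (Q^2 / (g * b^2))^(1/3):
Q^2 = 15.61^2 = 243.67.
g * b^2 = 9.81 * 5.4^2 = 9.81 * 29.16 = 286.06.
Q^2 / (g*b^2) = 243.67 / 286.06 = 0.8518.
yc = 0.8518^(1/3) = 0.9479 m.

0.9479


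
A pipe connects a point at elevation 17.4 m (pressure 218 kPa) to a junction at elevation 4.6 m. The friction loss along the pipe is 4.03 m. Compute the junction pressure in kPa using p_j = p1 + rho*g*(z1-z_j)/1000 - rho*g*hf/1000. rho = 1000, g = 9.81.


Junction pressure: p_j = p1 + rho*g*(z1 - z_j)/1000 - rho*g*hf/1000.
Elevation term = 1000*9.81*(17.4 - 4.6)/1000 = 125.568 kPa.
Friction term = 1000*9.81*4.03/1000 = 39.534 kPa.
p_j = 218 + 125.568 - 39.534 = 304.03 kPa.

304.03


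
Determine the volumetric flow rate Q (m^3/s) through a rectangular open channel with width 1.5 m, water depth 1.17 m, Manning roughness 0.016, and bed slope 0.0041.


For a rectangular channel, the cross-sectional area A = b * y = 1.5 * 1.17 = 1.75 m^2.
The wetted perimeter P = b + 2y = 1.5 + 2*1.17 = 3.84 m.
Hydraulic radius R = A/P = 1.75/3.84 = 0.457 m.
Velocity V = (1/n)*R^(2/3)*S^(1/2) = (1/0.016)*0.457^(2/3)*0.0041^(1/2) = 2.3745 m/s.
Discharge Q = A * V = 1.75 * 2.3745 = 4.167 m^3/s.

4.167


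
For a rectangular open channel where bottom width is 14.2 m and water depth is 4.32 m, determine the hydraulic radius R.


For a rectangular section:
Flow area A = b * y = 14.2 * 4.32 = 61.34 m^2.
Wetted perimeter P = b + 2y = 14.2 + 2*4.32 = 22.84 m.
Hydraulic radius R = A/P = 61.34 / 22.84 = 2.6858 m.

2.6858


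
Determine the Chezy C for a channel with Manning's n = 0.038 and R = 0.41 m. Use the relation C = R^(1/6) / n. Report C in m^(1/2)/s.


The Chezy coefficient relates to Manning's n through C = R^(1/6) / n.
R^(1/6) = 0.41^(1/6) = 0.861914.
C = 0.861914 / 0.038 = 22.68 m^(1/2)/s.

22.68


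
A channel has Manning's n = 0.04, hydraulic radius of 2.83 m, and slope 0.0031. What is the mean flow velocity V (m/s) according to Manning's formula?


Manning's equation gives V = (1/n) * R^(2/3) * S^(1/2).
First, compute R^(2/3) = 2.83^(2/3) = 2.0007.
Next, S^(1/2) = 0.0031^(1/2) = 0.055678.
Then 1/n = 1/0.04 = 25.0.
V = 25.0 * 2.0007 * 0.055678 = 2.7849 m/s.

2.7849


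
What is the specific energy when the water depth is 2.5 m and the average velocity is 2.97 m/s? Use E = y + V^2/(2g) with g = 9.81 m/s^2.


Specific energy E = y + V^2/(2g).
Velocity head = V^2/(2g) = 2.97^2 / (2*9.81) = 8.8209 / 19.62 = 0.4496 m.
E = 2.5 + 0.4496 = 2.9496 m.

2.9496


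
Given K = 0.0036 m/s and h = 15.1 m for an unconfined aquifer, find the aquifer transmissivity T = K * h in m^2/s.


Transmissivity is defined as T = K * h.
T = 0.0036 * 15.1
  = 0.0544 m^2/s.

0.0544


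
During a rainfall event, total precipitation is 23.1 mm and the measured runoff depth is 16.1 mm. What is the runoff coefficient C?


The runoff coefficient C = runoff depth / rainfall depth.
C = 16.1 / 23.1
  = 0.697.

0.697


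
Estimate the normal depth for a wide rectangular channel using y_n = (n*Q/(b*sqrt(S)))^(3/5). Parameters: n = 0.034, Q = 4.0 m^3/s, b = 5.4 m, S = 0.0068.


We use the wide-channel approximation y_n = (n*Q/(b*sqrt(S)))^(3/5).
sqrt(S) = sqrt(0.0068) = 0.082462.
Numerator: n*Q = 0.034 * 4.0 = 0.136.
Denominator: b*sqrt(S) = 5.4 * 0.082462 = 0.445295.
arg = 0.3054.
y_n = 0.3054^(3/5) = 0.4908 m.

0.4908


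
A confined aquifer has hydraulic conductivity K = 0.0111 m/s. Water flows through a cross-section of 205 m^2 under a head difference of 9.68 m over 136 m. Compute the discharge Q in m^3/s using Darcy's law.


Darcy's law: Q = K * A * i, where i = dh/L.
Hydraulic gradient i = 9.68 / 136 = 0.071176.
Q = 0.0111 * 205 * 0.071176
  = 0.162 m^3/s.

0.162


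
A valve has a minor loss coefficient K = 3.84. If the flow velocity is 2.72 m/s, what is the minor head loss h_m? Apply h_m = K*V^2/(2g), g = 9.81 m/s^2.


Minor loss formula: h_m = K * V^2/(2g).
V^2 = 2.72^2 = 7.3984.
V^2/(2g) = 7.3984 / 19.62 = 0.3771 m.
h_m = 3.84 * 0.3771 = 1.448 m.

1.448


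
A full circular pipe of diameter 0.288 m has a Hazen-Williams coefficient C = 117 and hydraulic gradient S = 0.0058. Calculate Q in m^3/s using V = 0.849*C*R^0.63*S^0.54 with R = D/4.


For a full circular pipe, R = D/4 = 0.288/4 = 0.072 m.
V = 0.849 * 117 * 0.072^0.63 * 0.0058^0.54
  = 0.849 * 117 * 0.190598 * 0.06198
  = 1.1734 m/s.
Pipe area A = pi*D^2/4 = pi*0.288^2/4 = 0.0651 m^2.
Q = A * V = 0.0651 * 1.1734 = 0.0764 m^3/s.

0.0764


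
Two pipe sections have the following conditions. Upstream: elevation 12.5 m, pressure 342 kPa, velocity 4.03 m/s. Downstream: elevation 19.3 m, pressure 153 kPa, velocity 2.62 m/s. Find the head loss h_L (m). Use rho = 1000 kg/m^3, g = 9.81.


Total head at each section: H = z + p/(rho*g) + V^2/(2g).
H1 = 12.5 + 342*1000/(1000*9.81) + 4.03^2/(2*9.81)
   = 12.5 + 34.862 + 0.8278
   = 48.19 m.
H2 = 19.3 + 153*1000/(1000*9.81) + 2.62^2/(2*9.81)
   = 19.3 + 15.596 + 0.3499
   = 35.246 m.
h_L = H1 - H2 = 48.19 - 35.246 = 12.944 m.

12.944


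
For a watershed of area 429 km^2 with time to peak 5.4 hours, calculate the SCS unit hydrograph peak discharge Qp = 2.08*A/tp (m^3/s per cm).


SCS formula: Qp = 2.08 * A / tp.
Qp = 2.08 * 429 / 5.4
   = 892.32 / 5.4
   = 165.24 m^3/s per cm.

165.24


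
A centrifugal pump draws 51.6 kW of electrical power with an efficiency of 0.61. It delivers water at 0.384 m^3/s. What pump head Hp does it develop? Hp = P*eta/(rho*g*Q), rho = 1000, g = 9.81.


Pump head formula: Hp = P * eta / (rho * g * Q).
Numerator: P * eta = 51.6 * 1000 * 0.61 = 31476.0 W.
Denominator: rho * g * Q = 1000 * 9.81 * 0.384 = 3767.04.
Hp = 31476.0 / 3767.04 = 8.36 m.

8.36


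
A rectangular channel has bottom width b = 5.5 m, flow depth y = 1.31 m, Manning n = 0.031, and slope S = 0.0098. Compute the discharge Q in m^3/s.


For a rectangular channel, the cross-sectional area A = b * y = 5.5 * 1.31 = 7.21 m^2.
The wetted perimeter P = b + 2y = 5.5 + 2*1.31 = 8.12 m.
Hydraulic radius R = A/P = 7.21/8.12 = 0.8873 m.
Velocity V = (1/n)*R^(2/3)*S^(1/2) = (1/0.031)*0.8873^(2/3)*0.0098^(1/2) = 2.9487 m/s.
Discharge Q = A * V = 7.21 * 2.9487 = 21.246 m^3/s.

21.246


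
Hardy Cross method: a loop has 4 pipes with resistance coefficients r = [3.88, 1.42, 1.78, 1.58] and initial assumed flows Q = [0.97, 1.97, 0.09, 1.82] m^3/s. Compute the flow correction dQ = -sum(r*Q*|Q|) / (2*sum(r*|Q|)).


Numerator terms (r*Q*|Q|): 3.88*0.97*|0.97| = 3.6507; 1.42*1.97*|1.97| = 5.5109; 1.78*0.09*|0.09| = 0.0144; 1.58*1.82*|1.82| = 5.2336.
Sum of numerator = 14.4096.
Denominator terms (r*|Q|): 3.88*|0.97| = 3.7636; 1.42*|1.97| = 2.7974; 1.78*|0.09| = 0.1602; 1.58*|1.82| = 2.8756.
2 * sum of denominator = 2 * 9.5968 = 19.1936.
dQ = -14.4096 / 19.1936 = -0.7507 m^3/s.

-0.7507


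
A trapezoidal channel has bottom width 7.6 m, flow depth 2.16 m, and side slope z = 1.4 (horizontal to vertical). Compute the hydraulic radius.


For a trapezoidal section with side slope z:
A = (b + z*y)*y = (7.6 + 1.4*2.16)*2.16 = 22.948 m^2.
P = b + 2*y*sqrt(1 + z^2) = 7.6 + 2*2.16*sqrt(1 + 1.4^2) = 15.032 m.
R = A/P = 22.948 / 15.032 = 1.5266 m.

1.5266


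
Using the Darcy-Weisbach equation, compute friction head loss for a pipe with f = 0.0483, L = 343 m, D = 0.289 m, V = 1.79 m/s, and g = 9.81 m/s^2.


Darcy-Weisbach equation: h_f = f * (L/D) * V^2/(2g).
f * L/D = 0.0483 * 343/0.289 = 57.3249.
V^2/(2g) = 1.79^2 / (2*9.81) = 3.2041 / 19.62 = 0.1633 m.
h_f = 57.3249 * 0.1633 = 9.362 m.

9.362


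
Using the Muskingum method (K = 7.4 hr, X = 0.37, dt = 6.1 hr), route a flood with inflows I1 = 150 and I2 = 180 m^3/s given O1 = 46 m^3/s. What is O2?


Muskingum coefficients:
denom = 2*K*(1-X) + dt = 2*7.4*(1-0.37) + 6.1 = 15.424.
C0 = (dt - 2*K*X)/denom = (6.1 - 2*7.4*0.37)/15.424 = 0.0405.
C1 = (dt + 2*K*X)/denom = (6.1 + 2*7.4*0.37)/15.424 = 0.7505.
C2 = (2*K*(1-X) - dt)/denom = 0.209.
O2 = C0*I2 + C1*I1 + C2*O1
   = 0.0405*180 + 0.7505*150 + 0.209*46
   = 129.48 m^3/s.

129.48


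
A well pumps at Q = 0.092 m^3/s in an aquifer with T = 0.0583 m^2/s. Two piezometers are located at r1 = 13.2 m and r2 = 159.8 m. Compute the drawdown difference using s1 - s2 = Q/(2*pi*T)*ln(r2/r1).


Thiem equation: s1 - s2 = Q/(2*pi*T) * ln(r2/r1).
ln(r2/r1) = ln(159.8/13.2) = 2.4937.
Q/(2*pi*T) = 0.092 / (2*pi*0.0583) = 0.092 / 0.3663 = 0.2512.
s1 - s2 = 0.2512 * 2.4937 = 0.6263 m.

0.6263


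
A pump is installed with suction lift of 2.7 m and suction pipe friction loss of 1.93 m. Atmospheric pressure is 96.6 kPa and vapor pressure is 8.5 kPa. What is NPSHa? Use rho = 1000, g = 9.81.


NPSHa = p_atm/(rho*g) - z_s - hf_s - p_vap/(rho*g).
p_atm/(rho*g) = 96.6*1000 / (1000*9.81) = 9.847 m.
p_vap/(rho*g) = 8.5*1000 / (1000*9.81) = 0.866 m.
NPSHa = 9.847 - 2.7 - 1.93 - 0.866
      = 4.35 m.

4.35


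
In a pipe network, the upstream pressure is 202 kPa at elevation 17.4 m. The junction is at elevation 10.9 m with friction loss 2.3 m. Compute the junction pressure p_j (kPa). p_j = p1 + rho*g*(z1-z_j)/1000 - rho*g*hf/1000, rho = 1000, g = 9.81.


Junction pressure: p_j = p1 + rho*g*(z1 - z_j)/1000 - rho*g*hf/1000.
Elevation term = 1000*9.81*(17.4 - 10.9)/1000 = 63.765 kPa.
Friction term = 1000*9.81*2.3/1000 = 22.563 kPa.
p_j = 202 + 63.765 - 22.563 = 243.2 kPa.

243.2


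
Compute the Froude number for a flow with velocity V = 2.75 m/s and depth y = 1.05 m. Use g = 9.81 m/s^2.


The Froude number is defined as Fr = V / sqrt(g*y).
g*y = 9.81 * 1.05 = 10.3005.
sqrt(g*y) = sqrt(10.3005) = 3.2094.
Fr = 2.75 / 3.2094 = 0.8568.

0.8568


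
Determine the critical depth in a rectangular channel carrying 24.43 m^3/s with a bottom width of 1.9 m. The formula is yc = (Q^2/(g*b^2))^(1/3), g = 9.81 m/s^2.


Using yc = (Q^2 / (g * b^2))^(1/3):
Q^2 = 24.43^2 = 596.82.
g * b^2 = 9.81 * 1.9^2 = 9.81 * 3.61 = 35.41.
Q^2 / (g*b^2) = 596.82 / 35.41 = 16.8546.
yc = 16.8546^(1/3) = 2.5638 m.

2.5638


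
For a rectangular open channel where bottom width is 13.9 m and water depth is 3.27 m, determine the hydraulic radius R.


For a rectangular section:
Flow area A = b * y = 13.9 * 3.27 = 45.45 m^2.
Wetted perimeter P = b + 2y = 13.9 + 2*3.27 = 20.44 m.
Hydraulic radius R = A/P = 45.45 / 20.44 = 2.2237 m.

2.2237
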